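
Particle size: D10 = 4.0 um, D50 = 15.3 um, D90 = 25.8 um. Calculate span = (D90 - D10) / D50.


Span = (25.8 - 4.0) / 15.3 = 21.8 / 15.3 = 1.425

1.425


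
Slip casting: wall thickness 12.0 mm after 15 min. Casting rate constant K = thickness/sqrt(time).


K = 12.0 / sqrt(15) = 12.0 / 3.873 = 3.098 mm/min^0.5

3.098


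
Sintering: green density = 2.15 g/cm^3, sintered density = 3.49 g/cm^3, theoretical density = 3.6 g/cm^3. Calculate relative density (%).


Relative = 3.49 / 3.6 * 100 = 96.9%

96.9


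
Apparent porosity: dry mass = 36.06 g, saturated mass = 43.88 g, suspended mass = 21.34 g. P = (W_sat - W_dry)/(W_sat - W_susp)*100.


P = (43.88 - 36.06) / (43.88 - 21.34) * 100 = 7.82 / 22.54 * 100 = 34.7%

34.7


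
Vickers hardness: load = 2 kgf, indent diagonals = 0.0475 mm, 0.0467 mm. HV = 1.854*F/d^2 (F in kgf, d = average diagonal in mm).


d_avg = (0.0475+0.0467)/2 = 0.0471 mm
HV = 1.854*2/0.0471^2 = 1671

1671


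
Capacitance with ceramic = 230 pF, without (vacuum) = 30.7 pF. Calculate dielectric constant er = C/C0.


er = 230 / 30.7 = 7.49

7.49


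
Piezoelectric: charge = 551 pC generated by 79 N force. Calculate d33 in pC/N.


d33 = 551 / 79 = 7.0 pC/N

7.0


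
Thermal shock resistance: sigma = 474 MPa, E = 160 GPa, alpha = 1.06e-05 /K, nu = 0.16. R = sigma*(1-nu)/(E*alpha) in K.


R = 474*(1-0.16)/(160*1000*1.06e-05) = 235 K

235


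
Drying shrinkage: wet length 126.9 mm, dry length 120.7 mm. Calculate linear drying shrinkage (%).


DS = (126.9 - 120.7) / 126.9 * 100 = 4.89%

4.89


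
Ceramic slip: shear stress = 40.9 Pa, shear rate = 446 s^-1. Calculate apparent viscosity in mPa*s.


eta = tau/gamma * 1000 = 40.9/446 * 1000 = 91.7 mPa*s

91.7


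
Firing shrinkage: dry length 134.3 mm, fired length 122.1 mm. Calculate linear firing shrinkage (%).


FS = (134.3 - 122.1) / 134.3 * 100 = 9.08%

9.08


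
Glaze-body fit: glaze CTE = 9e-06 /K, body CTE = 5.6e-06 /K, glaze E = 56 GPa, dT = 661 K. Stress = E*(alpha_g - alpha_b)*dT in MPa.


Stress = 56*1000*(9e-06 - 5.6e-06)*661 = 125.9 MPa

125.9


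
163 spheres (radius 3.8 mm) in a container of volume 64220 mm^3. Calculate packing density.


V_sphere = 4/3*pi*3.8^3 = 229.8473 mm^3
Total V = 163*229.8473 = 37465.1099 mm^3
PD = 37465.1099 / 64220 = 0.583

0.583


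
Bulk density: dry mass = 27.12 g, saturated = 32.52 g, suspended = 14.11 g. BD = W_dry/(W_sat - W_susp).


BD = 27.12 / (32.52 - 14.11) = 27.12 / 18.41 = 1.473 g/cm^3

1.473


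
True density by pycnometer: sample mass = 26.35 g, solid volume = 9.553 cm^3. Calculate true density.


TD = 26.35 / 9.553 = 2.758 g/cm^3

2.758


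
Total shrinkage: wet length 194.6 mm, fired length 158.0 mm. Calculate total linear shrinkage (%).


TS = (194.6 - 158.0) / 194.6 * 100 = 18.81%

18.81


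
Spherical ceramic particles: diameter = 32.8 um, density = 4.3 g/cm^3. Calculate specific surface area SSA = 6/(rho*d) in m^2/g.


SSA = 6 / (4.3 * 32.8) = 0.043 m^2/g

0.043


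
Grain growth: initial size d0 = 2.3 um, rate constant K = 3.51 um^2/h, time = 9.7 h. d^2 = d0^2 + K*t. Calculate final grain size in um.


d^2 = 2.3^2 + 3.51*9.7 = 39.337
d = sqrt(39.337) = 6.27 um

6.27


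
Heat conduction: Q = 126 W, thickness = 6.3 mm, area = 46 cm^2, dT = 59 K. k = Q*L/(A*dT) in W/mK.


k = 126*6.3/1000/(46/10000*59) = 2.92 W/mK

2.92


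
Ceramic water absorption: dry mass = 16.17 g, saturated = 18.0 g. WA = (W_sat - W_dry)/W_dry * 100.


WA = (18.0 - 16.17) / 16.17 * 100 = 11.32%

11.32


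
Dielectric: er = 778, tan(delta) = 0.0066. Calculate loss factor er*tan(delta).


Loss = 778 * 0.0066 = 5.135

5.135


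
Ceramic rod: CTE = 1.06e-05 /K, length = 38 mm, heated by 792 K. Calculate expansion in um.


dL = 1.06e-05 * 38 * 792 * 1000 = 319.018 um

319.018


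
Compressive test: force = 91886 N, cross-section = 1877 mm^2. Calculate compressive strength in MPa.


CS = 91886 / 1877 = 49.0 MPa

49.0


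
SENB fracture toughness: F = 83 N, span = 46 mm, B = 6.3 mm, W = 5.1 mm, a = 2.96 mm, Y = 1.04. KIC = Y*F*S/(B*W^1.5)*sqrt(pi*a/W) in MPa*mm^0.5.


KIC = 1.04*83*46/(6.3*5.1^1.5)*sqrt(pi*2.96/5.1) = 73.89

73.89


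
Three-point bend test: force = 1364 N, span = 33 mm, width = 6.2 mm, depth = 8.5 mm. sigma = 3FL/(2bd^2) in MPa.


sigma = 3*1364*33/(2*6.2*8.5^2) = 150.7 MPa

150.7


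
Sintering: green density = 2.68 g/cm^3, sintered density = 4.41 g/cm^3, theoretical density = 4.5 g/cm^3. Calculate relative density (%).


Relative = 4.41 / 4.5 * 100 = 98.0%

98.0


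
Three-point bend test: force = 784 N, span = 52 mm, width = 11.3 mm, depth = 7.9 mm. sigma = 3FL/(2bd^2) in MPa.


sigma = 3*784*52/(2*11.3*7.9^2) = 86.7 MPa

86.7


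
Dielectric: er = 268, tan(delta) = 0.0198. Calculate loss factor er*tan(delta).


Loss = 268 * 0.0198 = 5.306

5.306


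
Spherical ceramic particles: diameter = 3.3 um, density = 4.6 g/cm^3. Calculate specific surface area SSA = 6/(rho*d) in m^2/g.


SSA = 6 / (4.6 * 3.3) = 0.395 m^2/g

0.395


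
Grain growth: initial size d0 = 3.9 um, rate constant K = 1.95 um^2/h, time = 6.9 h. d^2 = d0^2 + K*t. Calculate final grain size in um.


d^2 = 3.9^2 + 1.95*6.9 = 28.665
d = sqrt(28.665) = 5.35 um

5.35


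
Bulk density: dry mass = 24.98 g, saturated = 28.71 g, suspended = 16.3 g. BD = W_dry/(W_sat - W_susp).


BD = 24.98 / (28.71 - 16.3) = 24.98 / 12.41 = 2.013 g/cm^3

2.013


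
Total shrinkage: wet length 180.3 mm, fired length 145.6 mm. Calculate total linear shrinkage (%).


TS = (180.3 - 145.6) / 180.3 * 100 = 19.25%

19.25


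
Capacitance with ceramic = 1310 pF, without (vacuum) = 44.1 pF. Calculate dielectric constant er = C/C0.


er = 1310 / 44.1 = 29.71

29.71


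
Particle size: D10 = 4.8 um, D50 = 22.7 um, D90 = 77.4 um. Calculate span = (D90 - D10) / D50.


Span = (77.4 - 4.8) / 22.7 = 72.6 / 22.7 = 3.198

3.198


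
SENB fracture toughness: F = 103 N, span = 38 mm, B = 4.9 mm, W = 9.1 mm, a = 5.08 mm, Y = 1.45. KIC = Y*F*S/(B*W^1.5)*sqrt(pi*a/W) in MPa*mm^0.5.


KIC = 1.45*103*38/(4.9*9.1^1.5)*sqrt(pi*5.08/9.1) = 55.87

55.87


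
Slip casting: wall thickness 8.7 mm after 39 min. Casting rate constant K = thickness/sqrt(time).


K = 8.7 / sqrt(39) = 8.7 / 6.245 = 1.393 mm/min^0.5

1.393


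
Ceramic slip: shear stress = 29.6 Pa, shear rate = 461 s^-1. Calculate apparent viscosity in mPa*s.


eta = tau/gamma * 1000 = 29.6/461 * 1000 = 64.2 mPa*s

64.2


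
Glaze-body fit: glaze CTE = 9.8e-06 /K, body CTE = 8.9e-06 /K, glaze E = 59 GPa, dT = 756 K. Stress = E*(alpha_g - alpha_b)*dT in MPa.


Stress = 59*1000*(9.8e-06 - 8.9e-06)*756 = 40.1 MPa

40.1


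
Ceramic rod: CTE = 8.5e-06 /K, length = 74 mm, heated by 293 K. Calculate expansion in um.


dL = 8.5e-06 * 74 * 293 * 1000 = 184.297 um

184.297


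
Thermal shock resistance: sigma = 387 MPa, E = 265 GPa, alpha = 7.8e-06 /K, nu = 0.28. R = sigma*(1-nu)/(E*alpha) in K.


R = 387*(1-0.28)/(265*1000*7.8e-06) = 135 K

135


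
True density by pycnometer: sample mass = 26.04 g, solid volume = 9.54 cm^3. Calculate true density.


TD = 26.04 / 9.54 = 2.73 g/cm^3

2.73


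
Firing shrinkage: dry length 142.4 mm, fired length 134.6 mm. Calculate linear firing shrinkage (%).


FS = (142.4 - 134.6) / 142.4 * 100 = 5.48%

5.48


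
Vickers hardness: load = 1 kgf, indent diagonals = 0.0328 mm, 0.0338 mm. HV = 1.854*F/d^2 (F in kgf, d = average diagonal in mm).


d_avg = (0.0328+0.0338)/2 = 0.0333 mm
HV = 1.854*1/0.0333^2 = 1672

1672


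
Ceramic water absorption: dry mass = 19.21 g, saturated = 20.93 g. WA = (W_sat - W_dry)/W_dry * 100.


WA = (20.93 - 19.21) / 19.21 * 100 = 8.95%

8.95


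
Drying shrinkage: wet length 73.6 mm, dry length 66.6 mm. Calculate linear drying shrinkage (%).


DS = (73.6 - 66.6) / 73.6 * 100 = 9.51%

9.51


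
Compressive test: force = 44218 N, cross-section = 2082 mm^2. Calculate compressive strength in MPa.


CS = 44218 / 2082 = 21.2 MPa

21.2


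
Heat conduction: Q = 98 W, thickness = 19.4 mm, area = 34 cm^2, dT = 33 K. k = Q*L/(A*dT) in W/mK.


k = 98*19.4/1000/(34/10000*33) = 16.94 W/mK

16.94


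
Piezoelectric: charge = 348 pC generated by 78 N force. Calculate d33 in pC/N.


d33 = 348 / 78 = 4.5 pC/N

4.5


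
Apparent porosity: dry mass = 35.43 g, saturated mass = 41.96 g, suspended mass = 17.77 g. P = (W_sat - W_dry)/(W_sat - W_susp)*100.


P = (41.96 - 35.43) / (41.96 - 17.77) * 100 = 6.53 / 24.19 * 100 = 27.0%

27.0


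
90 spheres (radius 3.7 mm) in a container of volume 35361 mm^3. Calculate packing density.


V_sphere = 4/3*pi*3.7^3 = 212.1748 mm^3
Total V = 90*212.1748 = 19095.732 mm^3
PD = 19095.732 / 35361 = 0.54

0.54


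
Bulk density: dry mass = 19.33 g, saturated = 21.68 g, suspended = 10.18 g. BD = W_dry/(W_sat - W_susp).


BD = 19.33 / (21.68 - 10.18) = 19.33 / 11.5 = 1.681 g/cm^3

1.681


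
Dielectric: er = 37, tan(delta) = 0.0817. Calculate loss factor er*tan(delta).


Loss = 37 * 0.0817 = 3.023

3.023


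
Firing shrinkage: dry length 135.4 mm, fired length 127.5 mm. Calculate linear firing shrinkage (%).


FS = (135.4 - 127.5) / 135.4 * 100 = 5.83%

5.83


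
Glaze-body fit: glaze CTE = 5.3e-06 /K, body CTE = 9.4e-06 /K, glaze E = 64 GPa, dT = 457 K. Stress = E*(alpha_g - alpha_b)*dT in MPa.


Stress = 64*1000*(5.3e-06 - 9.4e-06)*457 = -119.9 MPa

-119.9


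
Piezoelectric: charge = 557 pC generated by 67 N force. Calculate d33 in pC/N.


d33 = 557 / 67 = 8.3 pC/N

8.3


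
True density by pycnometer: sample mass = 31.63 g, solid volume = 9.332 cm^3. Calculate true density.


TD = 31.63 / 9.332 = 3.389 g/cm^3

3.389


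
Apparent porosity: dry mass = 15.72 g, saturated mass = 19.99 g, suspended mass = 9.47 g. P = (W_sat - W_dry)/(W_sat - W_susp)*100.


P = (19.99 - 15.72) / (19.99 - 9.47) * 100 = 4.27 / 10.52 * 100 = 40.6%

40.6


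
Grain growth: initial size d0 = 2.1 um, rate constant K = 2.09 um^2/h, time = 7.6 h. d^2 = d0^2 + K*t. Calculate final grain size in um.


d^2 = 2.1^2 + 2.09*7.6 = 20.294
d = sqrt(20.294) = 4.5 um

4.5


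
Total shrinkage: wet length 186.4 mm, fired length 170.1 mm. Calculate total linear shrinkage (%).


TS = (186.4 - 170.1) / 186.4 * 100 = 8.74%

8.74


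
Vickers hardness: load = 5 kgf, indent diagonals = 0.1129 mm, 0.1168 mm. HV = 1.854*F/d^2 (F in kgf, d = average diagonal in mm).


d_avg = (0.1129+0.1168)/2 = 0.11485 mm
HV = 1.854*5/0.11485^2 = 703

703


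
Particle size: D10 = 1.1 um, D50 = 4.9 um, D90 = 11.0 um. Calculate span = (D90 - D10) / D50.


Span = (11.0 - 1.1) / 4.9 = 9.9 / 4.9 = 2.02

2.02


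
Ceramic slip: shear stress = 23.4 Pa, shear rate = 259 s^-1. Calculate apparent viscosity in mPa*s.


eta = tau/gamma * 1000 = 23.4/259 * 1000 = 90.3 mPa*s

90.3


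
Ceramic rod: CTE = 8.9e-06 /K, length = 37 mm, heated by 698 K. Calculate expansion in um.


dL = 8.9e-06 * 37 * 698 * 1000 = 229.851 um

229.851


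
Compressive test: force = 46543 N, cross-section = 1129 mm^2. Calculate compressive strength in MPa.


CS = 46543 / 1129 = 41.2 MPa

41.2


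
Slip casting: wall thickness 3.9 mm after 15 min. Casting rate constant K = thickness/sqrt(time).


K = 3.9 / sqrt(15) = 3.9 / 3.873 = 1.007 mm/min^0.5

1.007


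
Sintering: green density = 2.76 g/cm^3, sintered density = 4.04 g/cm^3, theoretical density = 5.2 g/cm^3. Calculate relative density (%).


Relative = 4.04 / 5.2 * 100 = 77.7%

77.7


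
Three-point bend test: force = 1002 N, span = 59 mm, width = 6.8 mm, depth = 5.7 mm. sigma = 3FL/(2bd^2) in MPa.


sigma = 3*1002*59/(2*6.8*5.7^2) = 401.4 MPa

401.4


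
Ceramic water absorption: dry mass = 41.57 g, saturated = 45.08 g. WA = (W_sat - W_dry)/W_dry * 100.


WA = (45.08 - 41.57) / 41.57 * 100 = 8.44%

8.44


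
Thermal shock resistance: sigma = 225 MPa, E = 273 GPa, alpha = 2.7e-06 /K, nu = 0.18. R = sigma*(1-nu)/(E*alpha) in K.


R = 225*(1-0.18)/(273*1000*2.7e-06) = 250 K

250


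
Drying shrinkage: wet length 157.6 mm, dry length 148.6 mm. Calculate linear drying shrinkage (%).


DS = (157.6 - 148.6) / 157.6 * 100 = 5.71%

5.71


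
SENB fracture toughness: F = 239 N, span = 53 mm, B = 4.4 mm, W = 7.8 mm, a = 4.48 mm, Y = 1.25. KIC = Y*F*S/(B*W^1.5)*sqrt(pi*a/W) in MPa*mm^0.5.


KIC = 1.25*239*53/(4.4*7.8^1.5)*sqrt(pi*4.48/7.8) = 221.9

221.9


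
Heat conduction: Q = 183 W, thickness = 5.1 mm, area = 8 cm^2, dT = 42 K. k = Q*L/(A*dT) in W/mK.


k = 183*5.1/1000/(8/10000*42) = 27.78 W/mK

27.78


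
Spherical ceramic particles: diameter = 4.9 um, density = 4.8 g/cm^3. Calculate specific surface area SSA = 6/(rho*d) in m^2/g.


SSA = 6 / (4.8 * 4.9) = 0.255 m^2/g

0.255


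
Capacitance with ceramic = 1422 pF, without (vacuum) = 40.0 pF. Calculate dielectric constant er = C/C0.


er = 1422 / 40.0 = 35.55

35.55


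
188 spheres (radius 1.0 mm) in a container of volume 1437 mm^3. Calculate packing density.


V_sphere = 4/3*pi*1.0^3 = 4.1888 mm^3
Total V = 188*4.1888 = 787.4944 mm^3
PD = 787.4944 / 1437 = 0.548

0.548


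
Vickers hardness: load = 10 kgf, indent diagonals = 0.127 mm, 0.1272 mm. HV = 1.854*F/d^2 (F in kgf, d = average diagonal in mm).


d_avg = (0.127+0.1272)/2 = 0.1271 mm
HV = 1.854*10/0.1271^2 = 1148

1148


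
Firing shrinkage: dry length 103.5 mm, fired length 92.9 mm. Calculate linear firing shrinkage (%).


FS = (103.5 - 92.9) / 103.5 * 100 = 10.24%

10.24


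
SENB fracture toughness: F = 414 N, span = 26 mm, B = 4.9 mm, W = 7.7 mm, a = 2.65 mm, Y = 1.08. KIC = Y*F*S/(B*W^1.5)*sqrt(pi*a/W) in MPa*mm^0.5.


KIC = 1.08*414*26/(4.9*7.7^1.5)*sqrt(pi*2.65/7.7) = 115.46

115.46


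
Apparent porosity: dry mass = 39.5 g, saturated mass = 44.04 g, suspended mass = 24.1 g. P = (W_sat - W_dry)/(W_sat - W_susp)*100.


P = (44.04 - 39.5) / (44.04 - 24.1) * 100 = 4.54 / 19.94 * 100 = 22.8%

22.8


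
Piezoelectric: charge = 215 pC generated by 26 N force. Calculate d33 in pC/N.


d33 = 215 / 26 = 8.3 pC/N

8.3


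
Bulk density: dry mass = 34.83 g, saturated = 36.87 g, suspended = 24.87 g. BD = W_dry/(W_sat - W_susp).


BD = 34.83 / (36.87 - 24.87) = 34.83 / 12.0 = 2.903 g/cm^3

2.903


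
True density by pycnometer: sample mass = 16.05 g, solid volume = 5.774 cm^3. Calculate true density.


TD = 16.05 / 5.774 = 2.78 g/cm^3

2.78


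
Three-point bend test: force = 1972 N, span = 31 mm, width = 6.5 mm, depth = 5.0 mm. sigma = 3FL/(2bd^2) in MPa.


sigma = 3*1972*31/(2*6.5*5.0^2) = 564.3 MPa

564.3


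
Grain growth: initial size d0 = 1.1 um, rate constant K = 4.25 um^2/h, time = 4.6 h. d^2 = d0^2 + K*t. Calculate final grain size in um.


d^2 = 1.1^2 + 4.25*4.6 = 20.76
d = sqrt(20.76) = 4.56 um

4.56


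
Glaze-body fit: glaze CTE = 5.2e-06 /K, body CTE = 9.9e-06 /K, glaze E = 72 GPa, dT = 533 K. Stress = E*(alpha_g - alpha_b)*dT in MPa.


Stress = 72*1000*(5.2e-06 - 9.9e-06)*533 = -180.4 MPa

-180.4


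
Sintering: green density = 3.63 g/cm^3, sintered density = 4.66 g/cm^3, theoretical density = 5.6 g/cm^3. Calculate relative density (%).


Relative = 4.66 / 5.6 * 100 = 83.2%

83.2


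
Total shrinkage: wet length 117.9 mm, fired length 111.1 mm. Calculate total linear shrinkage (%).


TS = (117.9 - 111.1) / 117.9 * 100 = 5.77%

5.77


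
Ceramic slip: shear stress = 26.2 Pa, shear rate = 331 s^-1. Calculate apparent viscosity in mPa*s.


eta = tau/gamma * 1000 = 26.2/331 * 1000 = 79.2 mPa*s

79.2


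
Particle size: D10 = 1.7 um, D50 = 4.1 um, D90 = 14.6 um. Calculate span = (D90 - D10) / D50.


Span = (14.6 - 1.7) / 4.1 = 12.9 / 4.1 = 3.146

3.146


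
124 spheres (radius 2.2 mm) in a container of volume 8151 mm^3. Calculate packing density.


V_sphere = 4/3*pi*2.2^3 = 44.6022 mm^3
Total V = 124*44.6022 = 5530.6728 mm^3
PD = 5530.6728 / 8151 = 0.679

0.679


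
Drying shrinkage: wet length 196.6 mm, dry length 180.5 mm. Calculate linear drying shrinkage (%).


DS = (196.6 - 180.5) / 196.6 * 100 = 8.19%

8.19


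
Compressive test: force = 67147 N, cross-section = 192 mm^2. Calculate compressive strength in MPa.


CS = 67147 / 192 = 349.7 MPa

349.7


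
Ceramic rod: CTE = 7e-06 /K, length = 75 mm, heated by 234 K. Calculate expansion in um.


dL = 7e-06 * 75 * 234 * 1000 = 122.85 um

122.85


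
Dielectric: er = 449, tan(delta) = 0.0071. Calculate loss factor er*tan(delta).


Loss = 449 * 0.0071 = 3.188

3.188


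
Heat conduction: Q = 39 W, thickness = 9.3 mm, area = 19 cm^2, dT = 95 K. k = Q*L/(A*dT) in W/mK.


k = 39*9.3/1000/(19/10000*95) = 2.01 W/mK

2.01


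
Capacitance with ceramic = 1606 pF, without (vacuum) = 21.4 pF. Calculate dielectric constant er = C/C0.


er = 1606 / 21.4 = 75.05

75.05


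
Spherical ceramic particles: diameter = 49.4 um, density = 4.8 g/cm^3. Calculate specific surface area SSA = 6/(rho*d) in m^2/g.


SSA = 6 / (4.8 * 49.4) = 0.025 m^2/g

0.025


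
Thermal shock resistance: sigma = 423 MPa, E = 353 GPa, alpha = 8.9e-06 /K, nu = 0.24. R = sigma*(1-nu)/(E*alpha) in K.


R = 423*(1-0.24)/(353*1000*8.9e-06) = 102 K

102


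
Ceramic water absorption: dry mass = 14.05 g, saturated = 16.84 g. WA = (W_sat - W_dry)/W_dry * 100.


WA = (16.84 - 14.05) / 14.05 * 100 = 19.86%

19.86


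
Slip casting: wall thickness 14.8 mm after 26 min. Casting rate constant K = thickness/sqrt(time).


K = 14.8 / sqrt(26) = 14.8 / 5.099 = 2.903 mm/min^0.5

2.903


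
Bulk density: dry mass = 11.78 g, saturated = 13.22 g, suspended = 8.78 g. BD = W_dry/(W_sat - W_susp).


BD = 11.78 / (13.22 - 8.78) = 11.78 / 4.44 = 2.653 g/cm^3

2.653


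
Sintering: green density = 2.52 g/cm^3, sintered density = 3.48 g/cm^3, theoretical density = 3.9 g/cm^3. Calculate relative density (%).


Relative = 3.48 / 3.9 * 100 = 89.2%

89.2


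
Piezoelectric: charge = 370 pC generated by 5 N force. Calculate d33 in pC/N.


d33 = 370 / 5 = 74.0 pC/N

74.0


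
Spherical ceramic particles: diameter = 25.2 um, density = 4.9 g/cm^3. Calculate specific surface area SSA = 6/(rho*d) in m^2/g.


SSA = 6 / (4.9 * 25.2) = 0.049 m^2/g

0.049


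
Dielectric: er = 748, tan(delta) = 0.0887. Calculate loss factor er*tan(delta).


Loss = 748 * 0.0887 = 66.348

66.348


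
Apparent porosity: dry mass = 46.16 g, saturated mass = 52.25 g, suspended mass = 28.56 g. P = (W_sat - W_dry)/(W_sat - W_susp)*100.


P = (52.25 - 46.16) / (52.25 - 28.56) * 100 = 6.09 / 23.69 * 100 = 25.7%

25.7


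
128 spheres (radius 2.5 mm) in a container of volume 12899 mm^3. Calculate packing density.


V_sphere = 4/3*pi*2.5^3 = 65.4498 mm^3
Total V = 128*65.4498 = 8377.5744 mm^3
PD = 8377.5744 / 12899 = 0.649

0.649


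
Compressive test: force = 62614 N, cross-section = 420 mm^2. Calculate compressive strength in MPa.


CS = 62614 / 420 = 149.1 MPa

149.1


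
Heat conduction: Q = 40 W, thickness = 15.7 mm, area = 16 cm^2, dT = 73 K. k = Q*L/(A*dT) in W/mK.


k = 40*15.7/1000/(16/10000*73) = 5.38 W/mK

5.38


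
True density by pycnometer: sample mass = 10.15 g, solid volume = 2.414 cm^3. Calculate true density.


TD = 10.15 / 2.414 = 4.205 g/cm^3

4.205


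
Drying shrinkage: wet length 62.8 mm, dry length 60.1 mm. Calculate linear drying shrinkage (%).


DS = (62.8 - 60.1) / 62.8 * 100 = 4.3%

4.3


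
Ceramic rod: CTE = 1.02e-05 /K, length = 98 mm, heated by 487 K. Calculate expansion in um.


dL = 1.02e-05 * 98 * 487 * 1000 = 486.805 um

486.805


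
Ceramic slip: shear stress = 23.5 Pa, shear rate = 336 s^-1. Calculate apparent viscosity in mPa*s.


eta = tau/gamma * 1000 = 23.5/336 * 1000 = 69.9 mPa*s

69.9


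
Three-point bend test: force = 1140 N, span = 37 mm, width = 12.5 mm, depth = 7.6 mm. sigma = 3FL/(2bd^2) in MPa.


sigma = 3*1140*37/(2*12.5*7.6^2) = 87.6 MPa

87.6


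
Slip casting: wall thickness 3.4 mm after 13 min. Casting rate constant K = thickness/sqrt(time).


K = 3.4 / sqrt(13) = 3.4 / 3.6056 = 0.943 mm/min^0.5

0.943


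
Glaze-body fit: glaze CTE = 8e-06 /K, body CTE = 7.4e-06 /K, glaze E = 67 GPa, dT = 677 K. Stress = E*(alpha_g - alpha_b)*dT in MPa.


Stress = 67*1000*(8e-06 - 7.4e-06)*677 = 27.2 MPa

27.2


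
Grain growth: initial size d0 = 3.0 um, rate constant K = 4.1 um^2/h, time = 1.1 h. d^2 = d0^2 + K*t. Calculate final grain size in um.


d^2 = 3.0^2 + 4.1*1.1 = 13.51
d = sqrt(13.51) = 3.68 um

3.68


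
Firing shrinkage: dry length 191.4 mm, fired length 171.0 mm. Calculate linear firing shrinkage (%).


FS = (191.4 - 171.0) / 191.4 * 100 = 10.66%

10.66


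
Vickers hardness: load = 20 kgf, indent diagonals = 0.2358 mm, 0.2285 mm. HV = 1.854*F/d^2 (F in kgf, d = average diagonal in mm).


d_avg = (0.2358+0.2285)/2 = 0.23215 mm
HV = 1.854*20/0.23215^2 = 688

688


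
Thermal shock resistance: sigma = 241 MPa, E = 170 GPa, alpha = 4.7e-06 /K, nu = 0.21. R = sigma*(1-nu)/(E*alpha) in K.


R = 241*(1-0.21)/(170*1000*4.7e-06) = 238 K

238


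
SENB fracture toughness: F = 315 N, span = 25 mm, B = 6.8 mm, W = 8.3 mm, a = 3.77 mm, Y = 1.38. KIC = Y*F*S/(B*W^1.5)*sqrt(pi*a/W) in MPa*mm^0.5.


KIC = 1.38*315*25/(6.8*8.3^1.5)*sqrt(pi*3.77/8.3) = 79.84

79.84


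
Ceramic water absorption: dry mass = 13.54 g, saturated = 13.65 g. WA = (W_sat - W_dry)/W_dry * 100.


WA = (13.65 - 13.54) / 13.54 * 100 = 0.81%

0.81


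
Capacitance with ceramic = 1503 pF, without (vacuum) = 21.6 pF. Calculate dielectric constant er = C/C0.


er = 1503 / 21.6 = 69.58

69.58


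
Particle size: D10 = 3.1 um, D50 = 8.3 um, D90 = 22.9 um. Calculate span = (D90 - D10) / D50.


Span = (22.9 - 3.1) / 8.3 = 19.8 / 8.3 = 2.386

2.386


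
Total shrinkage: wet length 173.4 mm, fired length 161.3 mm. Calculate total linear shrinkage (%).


TS = (173.4 - 161.3) / 173.4 * 100 = 6.98%

6.98


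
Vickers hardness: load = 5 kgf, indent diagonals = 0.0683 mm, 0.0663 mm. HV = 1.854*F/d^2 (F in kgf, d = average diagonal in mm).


d_avg = (0.0683+0.0663)/2 = 0.0673 mm
HV = 1.854*5/0.0673^2 = 2047

2047


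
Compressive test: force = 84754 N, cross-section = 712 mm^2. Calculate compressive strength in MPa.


CS = 84754 / 712 = 119.0 MPa

119.0


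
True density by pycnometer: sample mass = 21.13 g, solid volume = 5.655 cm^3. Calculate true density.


TD = 21.13 / 5.655 = 3.737 g/cm^3

3.737


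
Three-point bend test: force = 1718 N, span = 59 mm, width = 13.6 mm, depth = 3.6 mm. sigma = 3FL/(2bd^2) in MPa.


sigma = 3*1718*59/(2*13.6*3.6^2) = 862.6 MPa

862.6


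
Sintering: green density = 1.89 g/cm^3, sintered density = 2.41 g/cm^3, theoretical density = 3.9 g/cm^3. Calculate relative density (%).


Relative = 2.41 / 3.9 * 100 = 61.8%

61.8


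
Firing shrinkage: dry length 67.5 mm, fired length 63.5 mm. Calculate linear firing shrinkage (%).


FS = (67.5 - 63.5) / 67.5 * 100 = 5.93%

5.93


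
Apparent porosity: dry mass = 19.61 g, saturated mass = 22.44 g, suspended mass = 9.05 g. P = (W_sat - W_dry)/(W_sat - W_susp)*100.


P = (22.44 - 19.61) / (22.44 - 9.05) * 100 = 2.83 / 13.39 * 100 = 21.1%

21.1


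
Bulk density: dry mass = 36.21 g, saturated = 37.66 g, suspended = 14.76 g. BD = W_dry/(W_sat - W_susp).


BD = 36.21 / (37.66 - 14.76) = 36.21 / 22.9 = 1.581 g/cm^3

1.581


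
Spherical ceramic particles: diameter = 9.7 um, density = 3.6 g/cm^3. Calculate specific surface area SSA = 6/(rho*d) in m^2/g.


SSA = 6 / (3.6 * 9.7) = 0.172 m^2/g

0.172


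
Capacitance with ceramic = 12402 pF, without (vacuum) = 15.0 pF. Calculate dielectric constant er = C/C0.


er = 12402 / 15.0 = 826.8

826.8


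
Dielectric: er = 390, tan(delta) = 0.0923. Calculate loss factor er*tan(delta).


Loss = 390 * 0.0923 = 35.997

35.997


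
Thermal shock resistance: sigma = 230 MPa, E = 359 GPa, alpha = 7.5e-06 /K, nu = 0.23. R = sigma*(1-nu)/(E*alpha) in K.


R = 230*(1-0.23)/(359*1000*7.5e-06) = 66 K

66


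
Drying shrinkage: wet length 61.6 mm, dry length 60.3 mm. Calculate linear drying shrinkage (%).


DS = (61.6 - 60.3) / 61.6 * 100 = 2.11%

2.11


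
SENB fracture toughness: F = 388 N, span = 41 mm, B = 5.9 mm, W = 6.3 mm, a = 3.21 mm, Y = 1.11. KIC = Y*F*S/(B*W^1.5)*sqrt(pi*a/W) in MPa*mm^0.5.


KIC = 1.11*388*41/(5.9*6.3^1.5)*sqrt(pi*3.21/6.3) = 239.46

239.46


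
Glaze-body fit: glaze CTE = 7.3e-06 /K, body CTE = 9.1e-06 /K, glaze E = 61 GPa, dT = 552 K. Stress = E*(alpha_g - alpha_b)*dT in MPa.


Stress = 61*1000*(7.3e-06 - 9.1e-06)*552 = -60.6 MPa

-60.6


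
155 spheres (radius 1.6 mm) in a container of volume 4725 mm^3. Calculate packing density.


V_sphere = 4/3*pi*1.6^3 = 17.1573 mm^3
Total V = 155*17.1573 = 2659.3815 mm^3
PD = 2659.3815 / 4725 = 0.563

0.563


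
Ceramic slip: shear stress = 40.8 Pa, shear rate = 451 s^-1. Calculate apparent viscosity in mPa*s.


eta = tau/gamma * 1000 = 40.8/451 * 1000 = 90.5 mPa*s

90.5


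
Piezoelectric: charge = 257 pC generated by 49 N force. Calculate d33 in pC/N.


d33 = 257 / 49 = 5.2 pC/N

5.2


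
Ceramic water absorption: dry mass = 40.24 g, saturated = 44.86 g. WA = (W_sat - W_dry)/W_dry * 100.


WA = (44.86 - 40.24) / 40.24 * 100 = 11.48%

11.48


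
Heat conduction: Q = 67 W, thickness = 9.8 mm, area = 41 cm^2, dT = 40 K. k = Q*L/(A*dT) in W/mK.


k = 67*9.8/1000/(41/10000*40) = 4.0 W/mK

4.0


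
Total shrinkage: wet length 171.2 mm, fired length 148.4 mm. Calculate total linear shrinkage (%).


TS = (171.2 - 148.4) / 171.2 * 100 = 13.32%

13.32


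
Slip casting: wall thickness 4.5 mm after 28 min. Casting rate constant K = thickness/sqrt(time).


K = 4.5 / sqrt(28) = 4.5 / 5.2915 = 0.85 mm/min^0.5

0.85


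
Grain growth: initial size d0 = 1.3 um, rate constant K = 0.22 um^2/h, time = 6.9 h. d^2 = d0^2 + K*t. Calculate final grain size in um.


d^2 = 1.3^2 + 0.22*6.9 = 3.208
d = sqrt(3.208) = 1.79 um

1.79


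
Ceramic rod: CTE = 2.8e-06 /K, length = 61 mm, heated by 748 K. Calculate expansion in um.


dL = 2.8e-06 * 61 * 748 * 1000 = 127.758 um

127.758


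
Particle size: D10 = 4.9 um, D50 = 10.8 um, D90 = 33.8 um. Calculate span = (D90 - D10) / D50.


Span = (33.8 - 4.9) / 10.8 = 28.9 / 10.8 = 2.676

2.676


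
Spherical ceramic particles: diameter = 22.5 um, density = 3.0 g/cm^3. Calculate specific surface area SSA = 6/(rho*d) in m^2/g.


SSA = 6 / (3.0 * 22.5) = 0.089 m^2/g

0.089


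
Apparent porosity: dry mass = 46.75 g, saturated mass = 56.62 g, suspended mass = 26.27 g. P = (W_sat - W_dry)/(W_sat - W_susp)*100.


P = (56.62 - 46.75) / (56.62 - 26.27) * 100 = 9.87 / 30.35 * 100 = 32.5%

32.5


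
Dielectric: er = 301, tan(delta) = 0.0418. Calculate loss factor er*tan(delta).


Loss = 301 * 0.0418 = 12.582

12.582


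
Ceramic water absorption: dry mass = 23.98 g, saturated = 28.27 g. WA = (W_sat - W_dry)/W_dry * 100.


WA = (28.27 - 23.98) / 23.98 * 100 = 17.89%

17.89


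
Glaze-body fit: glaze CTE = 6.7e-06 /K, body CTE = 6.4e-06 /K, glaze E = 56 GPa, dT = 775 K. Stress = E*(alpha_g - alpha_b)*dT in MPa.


Stress = 56*1000*(6.7e-06 - 6.4e-06)*775 = 13.0 MPa

13.0


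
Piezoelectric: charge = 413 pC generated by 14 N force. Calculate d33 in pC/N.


d33 = 413 / 14 = 29.5 pC/N

29.5


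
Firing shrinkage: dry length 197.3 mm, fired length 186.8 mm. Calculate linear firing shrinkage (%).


FS = (197.3 - 186.8) / 197.3 * 100 = 5.32%

5.32


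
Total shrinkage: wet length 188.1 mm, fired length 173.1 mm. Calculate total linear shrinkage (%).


TS = (188.1 - 173.1) / 188.1 * 100 = 7.97%

7.97


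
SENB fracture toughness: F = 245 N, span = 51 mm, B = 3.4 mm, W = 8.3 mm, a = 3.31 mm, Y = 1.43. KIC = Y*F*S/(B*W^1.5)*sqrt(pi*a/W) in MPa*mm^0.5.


KIC = 1.43*245*51/(3.4*8.3^1.5)*sqrt(pi*3.31/8.3) = 245.99

245.99


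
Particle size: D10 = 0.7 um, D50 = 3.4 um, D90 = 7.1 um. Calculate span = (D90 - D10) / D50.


Span = (7.1 - 0.7) / 3.4 = 6.4 / 3.4 = 1.882

1.882


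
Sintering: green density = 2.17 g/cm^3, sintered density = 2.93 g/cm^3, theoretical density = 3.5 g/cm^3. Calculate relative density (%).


Relative = 2.93 / 3.5 * 100 = 83.7%

83.7


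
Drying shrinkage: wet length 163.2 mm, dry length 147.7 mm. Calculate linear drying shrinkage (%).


DS = (163.2 - 147.7) / 163.2 * 100 = 9.5%

9.5


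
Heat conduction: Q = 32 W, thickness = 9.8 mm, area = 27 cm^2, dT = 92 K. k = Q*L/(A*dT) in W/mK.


k = 32*9.8/1000/(27/10000*92) = 1.26 W/mK

1.26


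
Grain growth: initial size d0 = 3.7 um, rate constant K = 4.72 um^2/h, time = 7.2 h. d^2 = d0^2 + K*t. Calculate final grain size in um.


d^2 = 3.7^2 + 4.72*7.2 = 47.674
d = sqrt(47.674) = 6.9 um

6.9


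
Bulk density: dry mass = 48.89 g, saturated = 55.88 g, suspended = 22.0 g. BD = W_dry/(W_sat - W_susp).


BD = 48.89 / (55.88 - 22.0) = 48.89 / 33.88 = 1.443 g/cm^3

1.443


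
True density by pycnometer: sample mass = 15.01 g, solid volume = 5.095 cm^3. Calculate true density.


TD = 15.01 / 5.095 = 2.946 g/cm^3

2.946


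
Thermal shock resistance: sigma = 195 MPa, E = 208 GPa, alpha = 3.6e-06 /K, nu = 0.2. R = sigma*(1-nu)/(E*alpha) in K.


R = 195*(1-0.2)/(208*1000*3.6e-06) = 208 K

208


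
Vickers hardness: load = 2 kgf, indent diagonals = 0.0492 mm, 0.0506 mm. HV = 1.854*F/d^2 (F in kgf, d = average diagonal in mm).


d_avg = (0.0492+0.0506)/2 = 0.0499 mm
HV = 1.854*2/0.0499^2 = 1489

1489


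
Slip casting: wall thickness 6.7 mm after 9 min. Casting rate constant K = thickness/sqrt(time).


K = 6.7 / sqrt(9) = 6.7 / 3.0 = 2.233 mm/min^0.5

2.233


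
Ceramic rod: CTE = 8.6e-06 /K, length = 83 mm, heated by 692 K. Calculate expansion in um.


dL = 8.6e-06 * 83 * 692 * 1000 = 493.95 um

493.95


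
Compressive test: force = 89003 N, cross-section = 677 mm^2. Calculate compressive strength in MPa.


CS = 89003 / 677 = 131.5 MPa

131.5


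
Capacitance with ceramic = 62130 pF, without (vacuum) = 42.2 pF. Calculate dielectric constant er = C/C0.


er = 62130 / 42.2 = 1472.27

1472.27


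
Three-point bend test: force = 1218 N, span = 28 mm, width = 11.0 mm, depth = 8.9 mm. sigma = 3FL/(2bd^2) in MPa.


sigma = 3*1218*28/(2*11.0*8.9^2) = 58.7 MPa

58.7


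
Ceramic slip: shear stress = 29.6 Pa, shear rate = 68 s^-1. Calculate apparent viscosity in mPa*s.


eta = tau/gamma * 1000 = 29.6/68 * 1000 = 435.3 mPa*s

435.3


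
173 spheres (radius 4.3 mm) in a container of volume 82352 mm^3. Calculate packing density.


V_sphere = 4/3*pi*4.3^3 = 333.0381 mm^3
Total V = 173*333.0381 = 57615.5913 mm^3
PD = 57615.5913 / 82352 = 0.7

0.7


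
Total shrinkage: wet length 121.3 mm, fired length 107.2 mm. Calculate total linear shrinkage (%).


TS = (121.3 - 107.2) / 121.3 * 100 = 11.62%

11.62


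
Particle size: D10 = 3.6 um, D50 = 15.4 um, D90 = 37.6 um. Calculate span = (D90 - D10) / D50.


Span = (37.6 - 3.6) / 15.4 = 34.0 / 15.4 = 2.208

2.208


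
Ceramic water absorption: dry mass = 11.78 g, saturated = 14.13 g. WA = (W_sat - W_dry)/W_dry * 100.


WA = (14.13 - 11.78) / 11.78 * 100 = 19.95%

19.95


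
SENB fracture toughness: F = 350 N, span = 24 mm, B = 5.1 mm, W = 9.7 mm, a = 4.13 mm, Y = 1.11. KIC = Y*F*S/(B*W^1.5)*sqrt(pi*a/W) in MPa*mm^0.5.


KIC = 1.11*350*24/(5.1*9.7^1.5)*sqrt(pi*4.13/9.7) = 69.99

69.99


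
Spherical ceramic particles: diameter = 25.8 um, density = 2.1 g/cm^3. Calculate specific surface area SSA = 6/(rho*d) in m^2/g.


SSA = 6 / (2.1 * 25.8) = 0.111 m^2/g

0.111


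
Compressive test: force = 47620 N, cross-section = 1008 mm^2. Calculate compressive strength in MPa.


CS = 47620 / 1008 = 47.2 MPa

47.2


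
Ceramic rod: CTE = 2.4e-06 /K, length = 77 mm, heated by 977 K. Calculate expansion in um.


dL = 2.4e-06 * 77 * 977 * 1000 = 180.55 um

180.55


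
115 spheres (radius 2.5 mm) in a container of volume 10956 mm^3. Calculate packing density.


V_sphere = 4/3*pi*2.5^3 = 65.4498 mm^3
Total V = 115*65.4498 = 7526.727 mm^3
PD = 7526.727 / 10956 = 0.687

0.687


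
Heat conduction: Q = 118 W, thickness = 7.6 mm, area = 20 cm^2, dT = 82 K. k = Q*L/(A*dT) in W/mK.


k = 118*7.6/1000/(20/10000*82) = 5.47 W/mK

5.47


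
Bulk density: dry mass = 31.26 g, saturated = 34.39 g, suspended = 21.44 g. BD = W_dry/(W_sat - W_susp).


BD = 31.26 / (34.39 - 21.44) = 31.26 / 12.95 = 2.414 g/cm^3

2.414


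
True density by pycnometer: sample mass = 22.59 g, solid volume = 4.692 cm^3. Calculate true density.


TD = 22.59 / 4.692 = 4.815 g/cm^3

4.815


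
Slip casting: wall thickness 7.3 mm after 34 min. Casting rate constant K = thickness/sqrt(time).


K = 7.3 / sqrt(34) = 7.3 / 5.831 = 1.252 mm/min^0.5

1.252


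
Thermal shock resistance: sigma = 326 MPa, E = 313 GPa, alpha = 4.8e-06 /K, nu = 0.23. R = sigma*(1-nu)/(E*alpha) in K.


R = 326*(1-0.23)/(313*1000*4.8e-06) = 167 K

167


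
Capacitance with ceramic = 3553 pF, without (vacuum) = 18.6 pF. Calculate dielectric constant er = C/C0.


er = 3553 / 18.6 = 191.02

191.02


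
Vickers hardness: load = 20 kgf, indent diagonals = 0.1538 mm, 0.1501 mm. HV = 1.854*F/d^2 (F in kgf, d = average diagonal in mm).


d_avg = (0.1538+0.1501)/2 = 0.15195 mm
HV = 1.854*20/0.15195^2 = 1606

1606


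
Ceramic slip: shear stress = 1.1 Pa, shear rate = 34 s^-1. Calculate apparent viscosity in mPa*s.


eta = tau/gamma * 1000 = 1.1/34 * 1000 = 32.4 mPa*s

32.4


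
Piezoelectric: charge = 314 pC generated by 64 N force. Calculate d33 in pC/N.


d33 = 314 / 64 = 4.9 pC/N

4.9


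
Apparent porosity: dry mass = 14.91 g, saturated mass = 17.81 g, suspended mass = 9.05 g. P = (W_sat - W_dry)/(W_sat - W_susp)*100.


P = (17.81 - 14.91) / (17.81 - 9.05) * 100 = 2.9 / 8.76 * 100 = 33.1%

33.1


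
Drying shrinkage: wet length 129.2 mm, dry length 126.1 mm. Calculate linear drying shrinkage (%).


DS = (129.2 - 126.1) / 129.2 * 100 = 2.4%

2.4


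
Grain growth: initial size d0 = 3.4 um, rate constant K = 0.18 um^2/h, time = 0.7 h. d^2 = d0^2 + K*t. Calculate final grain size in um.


d^2 = 3.4^2 + 0.18*0.7 = 11.686
d = sqrt(11.686) = 3.42 um

3.42


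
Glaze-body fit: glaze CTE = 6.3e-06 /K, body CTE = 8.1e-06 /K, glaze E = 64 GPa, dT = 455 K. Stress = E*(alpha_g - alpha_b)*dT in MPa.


Stress = 64*1000*(6.3e-06 - 8.1e-06)*455 = -52.4 MPa

-52.4


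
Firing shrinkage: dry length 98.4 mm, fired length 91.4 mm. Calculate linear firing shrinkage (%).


FS = (98.4 - 91.4) / 98.4 * 100 = 7.11%

7.11


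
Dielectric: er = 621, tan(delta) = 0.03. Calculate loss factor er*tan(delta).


Loss = 621 * 0.03 = 18.63

18.63


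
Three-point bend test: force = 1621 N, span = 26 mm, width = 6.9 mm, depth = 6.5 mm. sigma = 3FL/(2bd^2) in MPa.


sigma = 3*1621*26/(2*6.9*6.5^2) = 216.9 MPa

216.9


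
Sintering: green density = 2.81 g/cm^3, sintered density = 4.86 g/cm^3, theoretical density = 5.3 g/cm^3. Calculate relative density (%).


Relative = 4.86 / 5.3 * 100 = 91.7%

91.7


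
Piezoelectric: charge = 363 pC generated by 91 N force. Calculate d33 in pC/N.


d33 = 363 / 91 = 4.0 pC/N

4.0


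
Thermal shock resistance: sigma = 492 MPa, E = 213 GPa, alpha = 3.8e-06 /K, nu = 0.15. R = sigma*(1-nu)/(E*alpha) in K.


R = 492*(1-0.15)/(213*1000*3.8e-06) = 517 K

517


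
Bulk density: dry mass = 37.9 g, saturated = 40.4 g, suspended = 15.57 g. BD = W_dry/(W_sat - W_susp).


BD = 37.9 / (40.4 - 15.57) = 37.9 / 24.83 = 1.526 g/cm^3

1.526


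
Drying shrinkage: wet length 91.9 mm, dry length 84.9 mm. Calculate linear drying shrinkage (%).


DS = (91.9 - 84.9) / 91.9 * 100 = 7.62%

7.62


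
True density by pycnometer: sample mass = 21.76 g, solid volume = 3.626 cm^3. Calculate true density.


TD = 21.76 / 3.626 = 6.001 g/cm^3

6.001


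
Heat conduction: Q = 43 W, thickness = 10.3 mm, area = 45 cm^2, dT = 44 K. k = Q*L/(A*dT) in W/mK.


k = 43*10.3/1000/(45/10000*44) = 2.24 W/mK

2.24


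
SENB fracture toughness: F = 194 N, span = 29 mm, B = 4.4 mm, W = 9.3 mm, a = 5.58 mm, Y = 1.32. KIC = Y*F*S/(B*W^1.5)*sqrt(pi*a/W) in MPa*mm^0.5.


KIC = 1.32*194*29/(4.4*9.3^1.5)*sqrt(pi*5.58/9.3) = 81.7

81.7


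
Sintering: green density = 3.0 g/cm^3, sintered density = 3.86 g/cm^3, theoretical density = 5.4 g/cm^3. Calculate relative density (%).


Relative = 3.86 / 5.4 * 100 = 71.5%

71.5


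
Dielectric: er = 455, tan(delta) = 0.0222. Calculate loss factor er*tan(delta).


Loss = 455 * 0.0222 = 10.101

10.101


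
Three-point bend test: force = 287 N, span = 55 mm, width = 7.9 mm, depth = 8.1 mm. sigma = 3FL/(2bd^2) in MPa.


sigma = 3*287*55/(2*7.9*8.1^2) = 45.7 MPa

45.7


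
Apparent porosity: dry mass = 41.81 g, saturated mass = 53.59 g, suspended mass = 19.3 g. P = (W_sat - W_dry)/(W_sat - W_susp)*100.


P = (53.59 - 41.81) / (53.59 - 19.3) * 100 = 11.78 / 34.29 * 100 = 34.4%

34.4


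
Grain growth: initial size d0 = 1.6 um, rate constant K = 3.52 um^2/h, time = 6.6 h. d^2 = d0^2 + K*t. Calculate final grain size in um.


d^2 = 1.6^2 + 3.52*6.6 = 25.792
d = sqrt(25.792) = 5.08 um

5.08


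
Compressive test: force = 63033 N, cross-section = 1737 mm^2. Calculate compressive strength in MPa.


CS = 63033 / 1737 = 36.3 MPa

36.3


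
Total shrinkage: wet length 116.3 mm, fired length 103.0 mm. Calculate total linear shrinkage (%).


TS = (116.3 - 103.0) / 116.3 * 100 = 11.44%

11.44


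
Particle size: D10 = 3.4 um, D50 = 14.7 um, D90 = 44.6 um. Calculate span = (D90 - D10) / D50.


Span = (44.6 - 3.4) / 14.7 = 41.2 / 14.7 = 2.803

2.803


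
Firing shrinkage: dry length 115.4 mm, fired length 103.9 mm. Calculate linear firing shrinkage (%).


FS = (115.4 - 103.9) / 115.4 * 100 = 9.97%

9.97


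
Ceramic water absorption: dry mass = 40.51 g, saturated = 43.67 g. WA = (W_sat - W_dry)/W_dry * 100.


WA = (43.67 - 40.51) / 40.51 * 100 = 7.8%

7.8


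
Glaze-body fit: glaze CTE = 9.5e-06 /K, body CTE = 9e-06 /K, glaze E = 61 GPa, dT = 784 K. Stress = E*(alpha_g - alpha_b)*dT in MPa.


Stress = 61*1000*(9.5e-06 - 9e-06)*784 = 23.9 MPa

23.9


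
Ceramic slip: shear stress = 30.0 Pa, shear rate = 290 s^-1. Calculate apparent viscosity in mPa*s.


eta = tau/gamma * 1000 = 30.0/290 * 1000 = 103.4 mPa*s

103.4


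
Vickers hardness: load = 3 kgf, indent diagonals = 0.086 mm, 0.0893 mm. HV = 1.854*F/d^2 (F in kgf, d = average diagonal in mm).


d_avg = (0.086+0.0893)/2 = 0.08765 mm
HV = 1.854*3/0.08765^2 = 724

724


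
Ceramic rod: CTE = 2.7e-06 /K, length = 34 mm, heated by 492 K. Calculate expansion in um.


dL = 2.7e-06 * 34 * 492 * 1000 = 45.166 um

45.166


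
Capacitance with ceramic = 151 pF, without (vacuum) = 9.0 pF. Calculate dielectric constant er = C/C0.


er = 151 / 9.0 = 16.78

16.78


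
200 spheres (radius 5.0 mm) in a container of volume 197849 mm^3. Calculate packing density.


V_sphere = 4/3*pi*5.0^3 = 523.5988 mm^3
Total V = 200*523.5988 = 104719.76 mm^3
PD = 104719.76 / 197849 = 0.529

0.529


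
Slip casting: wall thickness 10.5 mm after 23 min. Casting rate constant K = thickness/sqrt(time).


K = 10.5 / sqrt(23) = 10.5 / 4.7958 = 2.189 mm/min^0.5

2.189
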